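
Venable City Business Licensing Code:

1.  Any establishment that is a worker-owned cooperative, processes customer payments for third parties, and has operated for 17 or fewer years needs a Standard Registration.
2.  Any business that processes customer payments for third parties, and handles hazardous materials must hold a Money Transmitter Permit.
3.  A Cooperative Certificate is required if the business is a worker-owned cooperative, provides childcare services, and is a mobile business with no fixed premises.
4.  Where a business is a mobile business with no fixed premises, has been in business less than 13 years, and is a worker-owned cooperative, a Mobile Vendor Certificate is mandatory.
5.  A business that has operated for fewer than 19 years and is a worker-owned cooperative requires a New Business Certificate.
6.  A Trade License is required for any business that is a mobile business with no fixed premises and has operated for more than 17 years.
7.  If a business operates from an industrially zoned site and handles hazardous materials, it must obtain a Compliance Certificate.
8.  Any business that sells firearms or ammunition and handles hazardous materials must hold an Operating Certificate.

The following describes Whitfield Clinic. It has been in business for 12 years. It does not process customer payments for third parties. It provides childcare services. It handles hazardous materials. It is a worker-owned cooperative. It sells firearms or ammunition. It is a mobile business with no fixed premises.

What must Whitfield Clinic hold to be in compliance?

Cooperative Certificate, Mobile Vendor Certificate, New Business Certificate, Operating Certificate

1. is a worker-owned cooperative; does not process customer payments for third parties; years in business 12 ≤ 17 → Standard Registration not required.
2. does not process customer payments for third parties; handles hazardous materials → Money Transmitter Permit not required.
3. is a worker-owned cooperative; provides childcare services; is a mobile business with no fixed premises → Cooperative Certificate required.
4. is a mobile business with no fixed premises; years in business 12 < 13; is a worker-owned cooperative → Mobile Vendor Certificate required.
5. years in business 12 < 19; is a worker-owned cooperative → New Business Certificate required.
6. is a mobile business with no fixed premises; years in business 12 ≤ 17 → Trade License not required.
7. is a mobile business with no fixed premises (not: operates from an industrially zoned site); handles hazardous materials → Compliance Certificate not required.
8. sells firearms or ammunition; handles hazardous materials → Operating Certificate required.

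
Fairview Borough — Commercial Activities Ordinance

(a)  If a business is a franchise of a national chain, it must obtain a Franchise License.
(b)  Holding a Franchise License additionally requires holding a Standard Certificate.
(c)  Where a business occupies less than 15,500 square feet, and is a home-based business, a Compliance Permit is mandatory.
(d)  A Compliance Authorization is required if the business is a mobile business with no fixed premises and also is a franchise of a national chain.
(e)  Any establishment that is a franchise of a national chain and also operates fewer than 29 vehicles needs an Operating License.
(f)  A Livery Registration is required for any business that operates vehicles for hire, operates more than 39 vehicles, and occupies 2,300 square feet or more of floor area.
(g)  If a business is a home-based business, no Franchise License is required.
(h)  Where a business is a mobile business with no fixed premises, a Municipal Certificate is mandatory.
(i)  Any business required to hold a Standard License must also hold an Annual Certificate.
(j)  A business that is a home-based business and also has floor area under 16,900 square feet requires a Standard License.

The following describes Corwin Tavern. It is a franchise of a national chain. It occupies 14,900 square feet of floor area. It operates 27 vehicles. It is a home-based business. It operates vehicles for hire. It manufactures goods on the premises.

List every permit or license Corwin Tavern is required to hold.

(a) is a franchise of a national chain → Franchise License required.
(b) Franchise License is not required → no effect.
(c) floor area 14,900 square feet < 15,500 square feet; is a home-based business → Compliance Permit required.
(d) is a home-based business (not: is a mobile business with no fixed premises); is a franchise of a national chain → Compliance Authorization not required.
(e) is a franchise of a national chain; vehicles 27 < 29 → Operating License required.
(f) operates vehicles for hire; vehicles 27 ≤ 39; floor area 14,900 square feet ≥ 2,300 square feet → Livery Registration not required.
(g) is a home-based business → exempt from Franchise License.
(h) is a home-based business (not: is a mobile business with no fixed premises) → Municipal Certificate not required.
(i) Standard License is required → Annual Certificate also required.
(j) is a home-based business; floor area 14,900 square feet < 16,900 square feet → Standard License required.

Annual Certificate, Compliance Permit, Operating License, Standard License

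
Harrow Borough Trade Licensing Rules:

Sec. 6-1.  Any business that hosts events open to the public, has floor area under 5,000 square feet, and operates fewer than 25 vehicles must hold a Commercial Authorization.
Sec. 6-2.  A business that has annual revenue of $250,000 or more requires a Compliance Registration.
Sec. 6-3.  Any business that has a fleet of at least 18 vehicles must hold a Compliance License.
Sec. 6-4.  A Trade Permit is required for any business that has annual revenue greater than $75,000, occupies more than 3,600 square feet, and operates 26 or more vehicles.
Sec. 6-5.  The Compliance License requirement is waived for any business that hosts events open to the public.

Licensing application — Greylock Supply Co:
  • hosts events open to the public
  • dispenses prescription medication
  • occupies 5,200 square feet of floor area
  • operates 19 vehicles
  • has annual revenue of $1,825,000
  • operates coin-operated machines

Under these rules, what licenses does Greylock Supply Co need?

Sec. 6-1. hosts events open to the public; floor area 5,200 square feet ≥ 5,000 square feet; vehicles 19 < 25 → Commercial Authorization not required.
Sec. 6-2. revenue $1,825,000 ≥ $250,000 → Compliance Registration required.
Sec. 6-3. vehicles 19 ≥ 18 → Compliance License required.
Sec. 6-4. revenue $1,825,000 > $75,000; floor area 5,200 square feet > 3,600 square feet; vehicles 19 < 26 → Trade Permit not required.
Sec. 6-5. hosts events open to the public → exempt from Compliance License.

Compliance Registration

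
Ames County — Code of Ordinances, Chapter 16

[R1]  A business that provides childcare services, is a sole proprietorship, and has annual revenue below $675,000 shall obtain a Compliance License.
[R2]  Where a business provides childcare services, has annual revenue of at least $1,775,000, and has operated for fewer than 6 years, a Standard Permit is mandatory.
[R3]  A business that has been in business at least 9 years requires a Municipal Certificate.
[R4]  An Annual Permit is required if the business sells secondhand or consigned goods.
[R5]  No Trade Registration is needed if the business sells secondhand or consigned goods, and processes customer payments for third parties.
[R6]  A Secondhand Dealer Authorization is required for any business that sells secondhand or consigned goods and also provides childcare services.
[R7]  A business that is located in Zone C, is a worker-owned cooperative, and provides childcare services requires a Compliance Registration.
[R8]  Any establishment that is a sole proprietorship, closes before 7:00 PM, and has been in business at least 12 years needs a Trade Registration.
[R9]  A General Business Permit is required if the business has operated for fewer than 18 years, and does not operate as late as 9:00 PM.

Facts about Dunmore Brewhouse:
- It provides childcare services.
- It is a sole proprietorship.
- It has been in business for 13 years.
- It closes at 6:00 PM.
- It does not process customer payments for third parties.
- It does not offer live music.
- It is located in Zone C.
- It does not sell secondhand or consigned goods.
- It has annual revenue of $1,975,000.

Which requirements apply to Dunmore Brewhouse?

[R1] provides childcare services; is a sole proprietorship; revenue $1,975,000 ≥ $675,000 → Compliance License not required.
[R2] provides childcare services; revenue $1,975,000 ≥ $1,775,000; years in business 13 ≥ 6 → Standard Permit not required.
[R3] years in business 13 ≥ 9 → Municipal Certificate required.
[R4] does not sell secondhand or consigned goods → Annual Permit not required.
[R5] does not sell secondhand or consigned goods; does not process customer payments for third parties → Trade Registration exemption does not apply.
[R6] does not sell secondhand or consigned goods; provides childcare services → Secondhand Dealer Authorization not required.
[R7] is located in Zone C; is a sole proprietorship (not: is a worker-owned cooperative); provides childcare services → Compliance Registration not required.
[R8] is a sole proprietorship; closes 6:00 PM, at/before 7:00 PM; years in business 13 ≥ 12 → Trade Registration required.
[R9] years in business 13 < 18; closes 6:00 PM, at/before 9:00 PM → General Business Permit required.

General Business Permit, Municipal Certificate, Trade Registration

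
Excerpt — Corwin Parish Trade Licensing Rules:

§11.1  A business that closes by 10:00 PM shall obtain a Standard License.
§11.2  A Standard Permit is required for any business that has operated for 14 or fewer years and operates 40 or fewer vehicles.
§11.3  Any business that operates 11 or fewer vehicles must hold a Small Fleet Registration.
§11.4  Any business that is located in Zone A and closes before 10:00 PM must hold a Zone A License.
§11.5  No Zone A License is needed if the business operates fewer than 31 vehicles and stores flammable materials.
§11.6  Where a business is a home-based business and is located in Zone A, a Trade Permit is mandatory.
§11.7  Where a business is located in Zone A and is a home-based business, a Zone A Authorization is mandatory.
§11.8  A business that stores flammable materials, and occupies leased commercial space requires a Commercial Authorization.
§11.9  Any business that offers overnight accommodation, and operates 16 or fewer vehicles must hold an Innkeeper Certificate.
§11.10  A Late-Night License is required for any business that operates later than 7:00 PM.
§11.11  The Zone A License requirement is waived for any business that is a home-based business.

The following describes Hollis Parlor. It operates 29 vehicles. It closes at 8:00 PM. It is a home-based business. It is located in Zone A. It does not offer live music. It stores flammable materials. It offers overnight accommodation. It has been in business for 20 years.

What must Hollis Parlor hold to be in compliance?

Late-Night License, Standard License, Trade Permit, Zone A Authorization

§11.1 closes 8:00 PM, at/before 10:00 PM → Standard License required.
§11.2 years in business 20 > 14; vehicles 29 ≤ 40 → Standard Permit not required.
§11.3 vehicles 29 > 11 → Small Fleet Registration not required.
§11.4 is located in Zone A; closes 8:00 PM, at/before 10:00 PM → Zone A License required.
§11.5 vehicles 29 < 31; stores flammable materials → exempt from Zone A License.
§11.6 is a home-based business; is located in Zone A → Trade Permit required.
§11.7 is located in Zone A; is a home-based business → Zone A Authorization required.
§11.8 stores flammable materials; is a home-based business (not: occupies leased commercial space) → Commercial Authorization not required.
§11.9 offers overnight accommodation; vehicles 29 > 16 → Innkeeper Certificate not required.
§11.10 closes 8:00 PM, after 7:00 PM → Late-Night License required.
§11.11 is a home-based business → exempt from Zone A License.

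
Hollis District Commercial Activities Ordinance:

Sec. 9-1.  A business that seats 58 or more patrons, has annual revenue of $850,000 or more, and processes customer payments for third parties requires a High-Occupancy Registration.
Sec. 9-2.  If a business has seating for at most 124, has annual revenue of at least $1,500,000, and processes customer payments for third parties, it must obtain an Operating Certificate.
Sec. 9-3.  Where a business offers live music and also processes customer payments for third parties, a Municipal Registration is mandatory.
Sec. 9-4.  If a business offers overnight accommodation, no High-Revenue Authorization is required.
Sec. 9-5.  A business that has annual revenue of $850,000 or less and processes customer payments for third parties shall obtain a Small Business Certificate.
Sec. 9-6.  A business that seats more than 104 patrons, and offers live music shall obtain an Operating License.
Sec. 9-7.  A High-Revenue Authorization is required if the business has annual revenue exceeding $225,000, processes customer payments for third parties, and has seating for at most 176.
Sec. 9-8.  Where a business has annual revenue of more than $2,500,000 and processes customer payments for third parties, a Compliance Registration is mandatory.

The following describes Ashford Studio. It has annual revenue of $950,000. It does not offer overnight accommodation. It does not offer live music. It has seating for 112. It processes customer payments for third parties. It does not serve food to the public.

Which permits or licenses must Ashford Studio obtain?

High-Occupancy Registration, High-Revenue Authorization

Sec. 9-1. seating 112 ≥ 58; revenue $950,000 ≥ $850,000; processes customer payments for third parties → High-Occupancy Registration required.
Sec. 9-2. seating 112 ≤ 124; revenue $950,000 < $1,500,000; processes customer payments for third parties → Operating Certificate not required.
Sec. 9-3. does not offer live music; processes customer payments for third parties → Municipal Registration not required.
Sec. 9-4. does not offer overnight accommodation → High-Revenue Authorization exemption does not apply.
Sec. 9-5. revenue $950,000 > $850,000; processes customer payments for third parties → Small Business Certificate not required.
Sec. 9-6. seating 112 > 104; does not offer live music → Operating License not required.
Sec. 9-7. revenue $950,000 > $225,000; processes customer payments for third parties; seating 112 ≤ 176 → High-Revenue Authorization required.
Sec. 9-8. revenue $950,000 ≤ $2,500,000; processes customer payments for third parties → Compliance Registration not required.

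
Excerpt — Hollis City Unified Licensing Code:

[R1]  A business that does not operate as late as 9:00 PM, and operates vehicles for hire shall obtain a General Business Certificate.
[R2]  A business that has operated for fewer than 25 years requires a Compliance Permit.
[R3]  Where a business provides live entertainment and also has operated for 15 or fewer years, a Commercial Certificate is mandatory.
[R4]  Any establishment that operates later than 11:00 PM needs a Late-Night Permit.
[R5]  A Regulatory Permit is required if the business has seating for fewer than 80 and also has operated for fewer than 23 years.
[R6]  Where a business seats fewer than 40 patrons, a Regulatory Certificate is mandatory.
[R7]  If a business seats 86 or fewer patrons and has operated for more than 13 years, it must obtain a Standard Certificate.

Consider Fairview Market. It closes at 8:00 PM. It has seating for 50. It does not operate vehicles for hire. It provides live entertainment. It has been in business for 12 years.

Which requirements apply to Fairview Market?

Commercial Certificate, Compliance Permit, Regulatory Permit

[R1] closes 8:00 PM, at/before 9:00 PM; does not operate vehicles for hire → General Business Certificate not required.
[R2] years in business 12 < 25 → Compliance Permit required.
[R3] provides live entertainment; years in business 12 ≤ 15 → Commercial Certificate required.
[R4] closes 8:00 PM, at/before 11:00 PM → Late-Night Permit not required.
[R5] seating 50 < 80; years in business 12 < 23 → Regulatory Permit required.
[R6] seating 50 ≥ 40 → Regulatory Certificate not required.
[R7] seating 50 ≤ 86; years in business 12 ≤ 13 → Standard Certificate not required.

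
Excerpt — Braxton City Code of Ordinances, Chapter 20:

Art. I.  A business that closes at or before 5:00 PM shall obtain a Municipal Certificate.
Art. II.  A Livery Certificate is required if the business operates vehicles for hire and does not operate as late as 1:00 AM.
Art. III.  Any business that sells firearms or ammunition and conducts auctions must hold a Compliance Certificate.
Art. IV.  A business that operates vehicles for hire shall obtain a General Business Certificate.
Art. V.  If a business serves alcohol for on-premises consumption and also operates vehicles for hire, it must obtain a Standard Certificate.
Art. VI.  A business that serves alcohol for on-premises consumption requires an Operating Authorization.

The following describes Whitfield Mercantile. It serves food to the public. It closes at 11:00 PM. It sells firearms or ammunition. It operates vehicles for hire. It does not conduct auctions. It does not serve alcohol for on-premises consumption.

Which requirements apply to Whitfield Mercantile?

Art. I. closes 11:00 PM, after 5:00 PM → Municipal Certificate not required.
Art. II. operates vehicles for hire; closes 11:00 PM, at/before 1:00 AM → Livery Certificate required.
Art. III. sells firearms or ammunition; does not conduct auctions → Compliance Certificate not required.
Art. IV. operates vehicles for hire → General Business Certificate required.
Art. V. does not serve alcohol for on-premises consumption; operates vehicles for hire → Standard Certificate not required.
Art. VI. does not serve alcohol for on-premises consumption → Operating Authorization not required.

General Business Certificate, Livery Certificate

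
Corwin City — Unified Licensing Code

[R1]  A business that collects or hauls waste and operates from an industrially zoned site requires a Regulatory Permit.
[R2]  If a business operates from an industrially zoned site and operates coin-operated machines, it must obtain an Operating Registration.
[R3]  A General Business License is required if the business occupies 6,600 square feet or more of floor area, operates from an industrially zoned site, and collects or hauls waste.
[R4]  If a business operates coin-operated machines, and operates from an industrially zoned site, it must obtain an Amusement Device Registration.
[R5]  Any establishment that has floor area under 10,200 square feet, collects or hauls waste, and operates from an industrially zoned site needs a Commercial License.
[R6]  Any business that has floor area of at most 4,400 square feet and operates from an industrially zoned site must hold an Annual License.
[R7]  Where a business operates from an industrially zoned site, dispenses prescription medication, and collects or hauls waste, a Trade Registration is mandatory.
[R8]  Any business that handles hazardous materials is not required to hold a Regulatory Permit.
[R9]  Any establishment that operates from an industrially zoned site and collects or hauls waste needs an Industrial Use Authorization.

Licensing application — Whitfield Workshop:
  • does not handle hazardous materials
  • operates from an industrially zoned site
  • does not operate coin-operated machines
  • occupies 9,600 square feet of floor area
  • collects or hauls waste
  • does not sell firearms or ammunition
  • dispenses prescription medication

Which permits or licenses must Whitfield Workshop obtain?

Commercial License, General Business License, Industrial Use Authorization, Regulatory Permit, Trade Registration

[R1] collects or hauls waste; operates from an industrially zoned site → Regulatory Permit required.
[R2] operates from an industrially zoned site; does not operate coin-operated machines → Operating Registration not required.
[R3] floor area 9,600 square feet ≥ 6,600 square feet; operates from an industrially zoned site; collects or hauls waste → General Business License required.
[R4] does not operate coin-operated machines; operates from an industrially zoned site → Amusement Device Registration not required.
[R5] floor area 9,600 square feet < 10,200 square feet; collects or hauls waste; operates from an industrially zoned site → Commercial License required.
[R6] floor area 9,600 square feet > 4,400 square feet; operates from an industrially zoned site → Annual License not required.
[R7] operates from an industrially zoned site; dispenses prescription medication; collects or hauls waste → Trade Registration required.
[R8] does not handle hazardous materials → Regulatory Permit exemption does not apply.
[R9] operates from an industrially zoned site; collects or hauls waste → Industrial Use Authorization required.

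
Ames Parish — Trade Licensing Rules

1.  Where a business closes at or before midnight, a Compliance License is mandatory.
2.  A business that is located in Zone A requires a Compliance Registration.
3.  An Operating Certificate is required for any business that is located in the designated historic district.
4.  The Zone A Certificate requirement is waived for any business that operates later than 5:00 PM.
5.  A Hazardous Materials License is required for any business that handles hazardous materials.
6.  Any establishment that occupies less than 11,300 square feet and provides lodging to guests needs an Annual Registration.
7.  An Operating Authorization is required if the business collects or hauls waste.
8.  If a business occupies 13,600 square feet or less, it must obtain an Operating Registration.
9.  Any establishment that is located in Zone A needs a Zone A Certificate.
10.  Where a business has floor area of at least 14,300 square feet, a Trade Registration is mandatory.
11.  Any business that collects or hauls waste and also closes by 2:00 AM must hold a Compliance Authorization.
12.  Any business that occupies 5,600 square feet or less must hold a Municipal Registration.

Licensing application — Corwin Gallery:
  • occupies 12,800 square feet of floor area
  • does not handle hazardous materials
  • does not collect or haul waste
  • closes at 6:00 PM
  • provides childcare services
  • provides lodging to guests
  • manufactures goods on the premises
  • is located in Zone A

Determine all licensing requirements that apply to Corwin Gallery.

Compliance License, Compliance Registration, Operating Registration

1. closes 6:00 PM, at/before midnight → Compliance License required.
2. is located in Zone A → Compliance Registration required.
3. is located in Zone A (not: is located in the designated historic district) → Operating Certificate not required.
4. closes 6:00 PM, after 5:00 PM → exempt from Zone A Certificate.
5. does not handle hazardous materials → Hazardous Materials License not required.
6. floor area 12,800 square feet ≥ 11,300 square feet; provides lodging to guests → Annual Registration not required.
7. does not collect or haul waste → Operating Authorization not required.
8. floor area 12,800 square feet ≤ 13,600 square feet → Operating Registration required.
9. is located in Zone A → Zone A Certificate required.
10. floor area 12,800 square feet < 14,300 square feet → Trade Registration not required.
11. does not collect or haul waste; closes 6:00 PM, at/before 2:00 AM → Compliance Authorization not required.
12. floor area 12,800 square feet > 5,600 square feet → Municipal Registration not required.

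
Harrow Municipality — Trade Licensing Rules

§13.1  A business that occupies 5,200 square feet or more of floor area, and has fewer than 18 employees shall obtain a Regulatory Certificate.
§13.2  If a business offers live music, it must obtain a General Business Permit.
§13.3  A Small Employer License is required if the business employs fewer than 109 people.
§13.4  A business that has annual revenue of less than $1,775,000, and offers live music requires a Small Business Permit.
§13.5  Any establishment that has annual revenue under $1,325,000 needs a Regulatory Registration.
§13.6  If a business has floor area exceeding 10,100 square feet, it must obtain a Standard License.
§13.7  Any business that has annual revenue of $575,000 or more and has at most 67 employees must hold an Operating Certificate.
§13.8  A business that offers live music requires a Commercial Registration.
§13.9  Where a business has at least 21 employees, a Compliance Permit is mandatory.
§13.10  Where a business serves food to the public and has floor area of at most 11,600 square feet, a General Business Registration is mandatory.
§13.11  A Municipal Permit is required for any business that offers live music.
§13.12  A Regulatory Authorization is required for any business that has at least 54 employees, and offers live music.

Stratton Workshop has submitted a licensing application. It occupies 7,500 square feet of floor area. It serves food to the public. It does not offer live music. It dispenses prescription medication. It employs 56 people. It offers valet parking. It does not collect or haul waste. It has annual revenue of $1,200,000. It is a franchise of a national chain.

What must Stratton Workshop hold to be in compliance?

§13.1 floor area 7,500 square feet ≥ 5,200 square feet; employees 56 ≥ 18 → Regulatory Certificate not required.
§13.2 does not offer live music → General Business Permit not required.
§13.3 employees 56 < 109 → Small Employer License required.
§13.4 revenue $1,200,000 < $1,775,000; does not offer live music → Small Business Permit not required.
§13.5 revenue $1,200,000 < $1,325,000 → Regulatory Registration required.
§13.6 floor area 7,500 square feet ≤ 10,100 square feet → Standard License not required.
§13.7 revenue $1,200,000 ≥ $575,000; employees 56 ≤ 67 → Operating Certificate required.
§13.8 does not offer live music → Commercial Registration not required.
§13.9 employees 56 ≥ 21 → Compliance Permit required.
§13.10 serves food to the public; floor area 7,500 square feet ≤ 11,600 square feet → General Business Registration required.
§13.11 does not offer live music → Municipal Permit not required.
§13.12 employees 56 ≥ 54; does not offer live music → Regulatory Authorization not required.

Compliance Permit, General Business Registration, Operating Certificate, Regulatory Registration, Small Employer License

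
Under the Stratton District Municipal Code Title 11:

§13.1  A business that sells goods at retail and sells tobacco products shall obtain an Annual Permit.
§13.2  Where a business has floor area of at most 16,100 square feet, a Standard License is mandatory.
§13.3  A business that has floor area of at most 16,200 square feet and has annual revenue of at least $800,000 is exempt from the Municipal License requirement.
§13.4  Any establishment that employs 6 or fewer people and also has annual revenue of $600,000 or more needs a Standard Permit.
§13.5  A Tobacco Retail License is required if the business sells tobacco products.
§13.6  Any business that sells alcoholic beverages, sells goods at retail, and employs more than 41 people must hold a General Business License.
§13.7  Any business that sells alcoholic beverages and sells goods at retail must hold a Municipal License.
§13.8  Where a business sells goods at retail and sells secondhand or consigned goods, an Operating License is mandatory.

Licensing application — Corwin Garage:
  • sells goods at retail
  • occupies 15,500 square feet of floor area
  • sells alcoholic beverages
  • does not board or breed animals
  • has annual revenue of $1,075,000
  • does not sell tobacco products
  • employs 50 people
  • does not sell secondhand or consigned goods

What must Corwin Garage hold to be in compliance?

§13.1 sells goods at retail; does not sell tobacco products → Annual Permit not required.
§13.2 floor area 15,500 square feet ≤ 16,100 square feet → Standard License required.
§13.3 floor area 15,500 square feet ≤ 16,200 square feet; revenue $1,075,000 ≥ $800,000 → exempt from Municipal License.
§13.4 employees 50 > 6; revenue $1,075,000 ≥ $600,000 → Standard Permit not required.
§13.5 does not sell tobacco products → Tobacco Retail License not required.
§13.6 sells alcoholic beverages; sells goods at retail; employees 50 > 41 → General Business License required.
§13.7 sells alcoholic beverages; sells goods at retail → Municipal License required.
§13.8 sells goods at retail; does not sell secondhand or consigned goods → Operating License not required.

General Business License, Standard License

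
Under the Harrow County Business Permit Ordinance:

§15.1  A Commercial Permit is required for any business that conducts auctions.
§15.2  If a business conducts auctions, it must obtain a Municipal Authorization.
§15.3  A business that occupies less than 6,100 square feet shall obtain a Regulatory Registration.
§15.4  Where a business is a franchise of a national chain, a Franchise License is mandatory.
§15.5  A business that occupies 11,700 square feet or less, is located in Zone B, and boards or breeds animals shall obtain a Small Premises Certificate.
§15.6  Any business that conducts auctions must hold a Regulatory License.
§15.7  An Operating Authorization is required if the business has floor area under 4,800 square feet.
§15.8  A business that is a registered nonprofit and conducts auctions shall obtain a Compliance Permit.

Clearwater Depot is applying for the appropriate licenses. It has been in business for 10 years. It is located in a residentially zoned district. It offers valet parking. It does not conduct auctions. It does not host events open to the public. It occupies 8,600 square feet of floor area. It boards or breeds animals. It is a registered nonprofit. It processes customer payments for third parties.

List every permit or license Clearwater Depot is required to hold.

None

§15.1 does not conduct auctions → Commercial Permit not required.
§15.2 does not conduct auctions → Municipal Authorization not required.
§15.3 floor area 8,600 square feet ≥ 6,100 square feet → Regulatory Registration not required.
§15.4 is a registered nonprofit (not: is a franchise of a national chain) → Franchise License not required.
§15.5 floor area 8,600 square feet ≤ 11,700 square feet; is located in a residentially zoned district (not: is located in Zone B); boards or breeds animals → Small Premises Certificate not required.
§15.6 does not conduct auctions → Regulatory License not required.
§15.7 floor area 8,600 square feet ≥ 4,800 square feet → Operating Authorization not required.
§15.8 is a registered nonprofit; does not conduct auctions → Compliance Permit not required.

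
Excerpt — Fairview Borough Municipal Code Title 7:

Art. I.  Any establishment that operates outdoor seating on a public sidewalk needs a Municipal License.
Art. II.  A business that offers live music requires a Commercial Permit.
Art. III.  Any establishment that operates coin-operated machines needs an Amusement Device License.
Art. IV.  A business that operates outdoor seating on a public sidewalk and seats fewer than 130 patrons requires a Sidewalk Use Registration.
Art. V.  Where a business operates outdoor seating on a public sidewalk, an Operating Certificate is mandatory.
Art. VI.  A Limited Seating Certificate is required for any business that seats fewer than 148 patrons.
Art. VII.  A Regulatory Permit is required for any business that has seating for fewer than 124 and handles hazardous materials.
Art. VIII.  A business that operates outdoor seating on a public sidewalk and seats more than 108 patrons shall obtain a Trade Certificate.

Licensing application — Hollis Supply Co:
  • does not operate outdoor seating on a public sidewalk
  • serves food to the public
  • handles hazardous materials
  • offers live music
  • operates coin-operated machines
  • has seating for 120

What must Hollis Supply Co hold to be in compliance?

Amusement Device License, Commercial Permit, Limited Seating Certificate, Regulatory Permit

Art. I. does not operate outdoor seating on a public sidewalk → Municipal License not required.
Art. II. offers live music → Commercial Permit required.
Art. III. operates coin-operated machines → Amusement Device License required.
Art. IV. does not operate outdoor seating on a public sidewalk; seating 120 < 130 → Sidewalk Use Registration not required.
Art. V. does not operate outdoor seating on a public sidewalk → Operating Certificate not required.
Art. VI. seating 120 < 148 → Limited Seating Certificate required.
Art. VII. seating 120 < 124; handles hazardous materials → Regulatory Permit required.
Art. VIII. does not operate outdoor seating on a public sidewalk; seating 120 > 108 → Trade Certificate not required.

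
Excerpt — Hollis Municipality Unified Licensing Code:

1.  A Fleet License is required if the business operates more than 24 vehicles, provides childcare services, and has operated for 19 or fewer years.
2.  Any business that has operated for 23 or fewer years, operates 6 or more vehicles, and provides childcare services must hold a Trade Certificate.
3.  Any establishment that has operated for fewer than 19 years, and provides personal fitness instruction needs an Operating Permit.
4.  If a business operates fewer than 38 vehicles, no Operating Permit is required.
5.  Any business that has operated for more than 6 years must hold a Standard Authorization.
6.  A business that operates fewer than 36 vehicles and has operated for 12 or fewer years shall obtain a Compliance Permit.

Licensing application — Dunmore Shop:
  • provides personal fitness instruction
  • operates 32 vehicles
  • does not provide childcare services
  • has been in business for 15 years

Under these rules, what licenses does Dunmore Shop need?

Standard Authorization

1. vehicles 32 > 24; does not provide childcare services; years in business 15 ≤ 19 → Fleet License not required.
2. years in business 15 ≤ 23; vehicles 32 ≥ 6; does not provide childcare services → Trade Certificate not required.
3. years in business 15 < 19; provides personal fitness instruction → Operating Permit required.
4. vehicles 32 < 38 → exempt from Operating Permit.
5. years in business 15 > 6 → Standard Authorization required.
6. vehicles 32 < 36; years in business 15 > 12 → Compliance Permit not required.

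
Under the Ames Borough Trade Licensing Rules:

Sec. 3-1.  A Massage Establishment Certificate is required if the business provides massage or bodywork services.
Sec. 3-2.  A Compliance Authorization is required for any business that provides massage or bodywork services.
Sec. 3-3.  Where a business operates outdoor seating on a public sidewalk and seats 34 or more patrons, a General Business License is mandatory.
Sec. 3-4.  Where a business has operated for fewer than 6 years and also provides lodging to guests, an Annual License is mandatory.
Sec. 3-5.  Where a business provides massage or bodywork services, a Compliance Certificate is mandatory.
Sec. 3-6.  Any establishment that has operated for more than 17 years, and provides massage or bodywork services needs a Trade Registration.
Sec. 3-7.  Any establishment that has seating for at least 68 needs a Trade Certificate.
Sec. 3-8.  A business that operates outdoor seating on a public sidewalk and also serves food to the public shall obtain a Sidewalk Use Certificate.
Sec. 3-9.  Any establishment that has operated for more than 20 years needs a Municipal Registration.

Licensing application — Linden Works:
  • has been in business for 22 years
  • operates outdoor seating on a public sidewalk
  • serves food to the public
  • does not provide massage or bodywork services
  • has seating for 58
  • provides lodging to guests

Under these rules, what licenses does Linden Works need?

Sec. 3-1. does not provide massage or bodywork services → Massage Establishment Certificate not required.
Sec. 3-2. does not provide massage or bodywork services → Compliance Authorization not required.
Sec. 3-3. operates outdoor seating on a public sidewalk; seating 58 ≥ 34 → General Business License required.
Sec. 3-4. years in business 22 ≥ 6; provides lodging to guests → Annual License not required.
Sec. 3-5. does not provide massage or bodywork services → Compliance Certificate not required.
Sec. 3-6. years in business 22 > 17; does not provide massage or bodywork services → Trade Registration not required.
Sec. 3-7. seating 58 < 68 → Trade Certificate not required.
Sec. 3-8. operates outdoor seating on a public sidewalk; serves food to the public → Sidewalk Use Certificate required.
Sec. 3-9. years in business 22 > 20 → Municipal Registration required.

General Business License, Municipal Registration, Sidewalk Use Certificate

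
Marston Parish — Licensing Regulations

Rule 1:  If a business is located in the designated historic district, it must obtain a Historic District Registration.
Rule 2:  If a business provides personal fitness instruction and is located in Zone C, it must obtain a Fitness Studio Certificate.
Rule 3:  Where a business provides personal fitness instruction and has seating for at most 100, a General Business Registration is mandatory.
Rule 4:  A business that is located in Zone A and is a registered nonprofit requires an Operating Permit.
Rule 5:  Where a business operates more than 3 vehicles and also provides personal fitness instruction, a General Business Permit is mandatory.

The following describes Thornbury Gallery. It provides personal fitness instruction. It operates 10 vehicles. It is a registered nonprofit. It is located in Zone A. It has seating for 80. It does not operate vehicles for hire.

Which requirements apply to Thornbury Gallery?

Rule 1: is located in Zone A (not: is located in the designated historic district) → Historic District Registration not required.
Rule 2: provides personal fitness instruction; is located in Zone A (not: is located in Zone C) → Fitness Studio Certificate not required.
Rule 3: provides personal fitness instruction; seating 80 ≤ 100 → General Business Registration required.
Rule 4: is located in Zone A; is a registered nonprofit → Operating Permit required.
Rule 5: vehicles 10 > 3; provides personal fitness instruction → General Business Permit required.

General Business Permit, General Business Registration, Operating Permit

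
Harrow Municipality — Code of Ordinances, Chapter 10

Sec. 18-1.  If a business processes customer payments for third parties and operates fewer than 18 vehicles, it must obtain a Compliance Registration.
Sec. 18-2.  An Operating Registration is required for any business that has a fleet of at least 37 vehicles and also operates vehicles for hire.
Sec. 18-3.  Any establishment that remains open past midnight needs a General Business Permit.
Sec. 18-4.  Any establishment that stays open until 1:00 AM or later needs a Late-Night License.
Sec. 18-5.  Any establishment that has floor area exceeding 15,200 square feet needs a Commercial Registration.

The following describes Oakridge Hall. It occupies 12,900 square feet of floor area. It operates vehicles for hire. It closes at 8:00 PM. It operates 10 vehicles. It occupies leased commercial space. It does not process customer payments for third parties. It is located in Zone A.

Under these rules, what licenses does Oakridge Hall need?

Sec. 18-1. does not process customer payments for third parties; vehicles 10 < 18 → Compliance Registration not required.
Sec. 18-2. vehicles 10 < 37; operates vehicles for hire → Operating Registration not required.
Sec. 18-3. closes 8:00 PM, at/before midnight → General Business Permit not required.
Sec. 18-4. closes 8:00 PM, at/before 1:00 AM → Late-Night License not required.
Sec. 18-5. floor area 12,900 square feet ≤ 15,200 square feet → Commercial Registration not required.

None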